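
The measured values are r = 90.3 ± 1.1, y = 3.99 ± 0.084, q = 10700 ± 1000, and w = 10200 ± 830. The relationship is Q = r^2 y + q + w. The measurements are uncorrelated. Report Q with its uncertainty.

53400 ± 1670

Let p = r^2·y = 32500. δp/p = √((2·δr/r)² + (1·δy/y)²) = √(0.000594 + 0.000443) = 0.0322, so δp = 1050.
Q = p + q + w: δQ = √(δp² + δq² + δw²) = √(1.1e+06 + 1e+06 + 6.89e+05) = 1670
Q = 53400.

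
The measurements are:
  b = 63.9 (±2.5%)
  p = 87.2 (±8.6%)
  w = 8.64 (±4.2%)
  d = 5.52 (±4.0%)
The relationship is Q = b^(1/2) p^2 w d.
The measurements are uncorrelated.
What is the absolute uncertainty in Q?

5.27e+05

Products/powers → add relative errors in quadrature, weighted by exponent:
  (½·δb/b)² = (0.5×0.0250)² = 0.000156;  (2·δp/p)² = (2×0.0860)² = 0.0296;  (1·δw/w)² = (1×0.0420)² = 0.00176;  (1·δd/d)² = (1×0.0400)² = 0.00160
δQ/Q = √(0.0331) = 0.182
Q = 2.9e+06, so δQ = 0.182 × 2.9e+06 = 5.27e+05.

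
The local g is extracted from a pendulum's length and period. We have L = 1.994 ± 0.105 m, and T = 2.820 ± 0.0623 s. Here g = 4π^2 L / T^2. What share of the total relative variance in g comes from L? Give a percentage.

(δg/g)² = (1·δL/L)² + (-2·δT/T)²
  L term: (1×0.0527)² = 0.00277
  T term: (-2×0.0221)² = 0.00195
Total = 0.00473. Share from L = 0.00277/0.00473 = 0.587.

58.7%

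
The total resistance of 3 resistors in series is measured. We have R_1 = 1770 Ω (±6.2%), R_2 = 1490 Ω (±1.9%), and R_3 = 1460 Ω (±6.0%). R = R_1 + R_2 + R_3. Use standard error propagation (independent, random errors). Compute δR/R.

Absolute uncertainties add in quadrature for a linear combination:
  (δR_1)² = 12000;  (δR_2)² = 801;  (δR_3)² = 7670
δR = √(20500) = 143 Ω
R = 4720 Ω, so δR/R = 143/4720 = 0.0303.

0.0303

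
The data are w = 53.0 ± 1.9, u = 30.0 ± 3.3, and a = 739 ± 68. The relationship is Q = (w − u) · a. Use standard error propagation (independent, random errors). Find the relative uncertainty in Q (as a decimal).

Let h = w − u = 23.0. δh = √(δw² + δu²) = √(3.61 + 10.9) = 3.81, so δh/h = 0.166.
Q is then a monomial in h, a:
δQ/Q = √((δh/h)² + (1·δa/a)²) = √(0.0274 + 0.00847) = 0.189

0.189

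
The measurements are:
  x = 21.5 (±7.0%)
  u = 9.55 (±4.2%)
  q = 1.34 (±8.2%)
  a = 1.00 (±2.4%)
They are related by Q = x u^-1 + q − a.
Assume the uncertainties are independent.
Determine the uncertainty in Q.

Let p = x·u^-1 = 2.25. δp/p = √((1·δx/x)² + (-1·δu/u)²) = √(0.00490 + 0.00176) = 0.0816, so δp = 0.184.
Q = p + q − a: δQ = √(δp² + δq² + δa²) = √(0.0338 + 0.0121 + 0.000576) = 0.215

0.215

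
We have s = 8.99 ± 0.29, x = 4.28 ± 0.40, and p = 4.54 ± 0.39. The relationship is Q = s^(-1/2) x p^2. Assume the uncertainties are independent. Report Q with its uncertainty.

29.4 ± 5.77

For a monomial Q ∝ s^(-1/2), x, p^2, fractional errors add in quadrature:
  (−½·δs/s)² = (-0.5×0.0323)² = 0.000260;  (1·δx/x)² = (1×0.0935)² = 0.00873;  (2·δp/p)² = (2×0.0859)² = 0.0295
δQ/Q = √(0.0385) = 0.196
Q = 29.4, so δQ = 0.196 × 29.4 = 5.77.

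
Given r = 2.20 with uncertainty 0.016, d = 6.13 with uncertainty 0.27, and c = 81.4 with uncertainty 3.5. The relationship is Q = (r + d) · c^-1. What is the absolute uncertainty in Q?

Let u = r + d = 8.33. δu = √(δr² + δd²) = √(0.000256 + 0.0729) = 0.270, so δu/u = 0.0325.
Q is then a monomial in u, c:
δQ/Q = √((δu/u)² + (-1·δc/c)²) = √(0.00105 + 0.00185) = 0.0539
Q = 0.102, so δQ = 0.0539 × 0.102 = 0.00551.

0.00551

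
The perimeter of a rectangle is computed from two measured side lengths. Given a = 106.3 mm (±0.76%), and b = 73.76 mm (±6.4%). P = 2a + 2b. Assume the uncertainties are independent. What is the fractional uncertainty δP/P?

Sums and differences: (δP)² = Σ (cᵢ δxᵢ)².
  (2·δa)² = 2.61;  (2·δb)² = 89.1
δP = √(91.7) = 9.58 mm
P = 360.1 mm, so δP/P = 9.58/360.1 = 0.0266.

0.0266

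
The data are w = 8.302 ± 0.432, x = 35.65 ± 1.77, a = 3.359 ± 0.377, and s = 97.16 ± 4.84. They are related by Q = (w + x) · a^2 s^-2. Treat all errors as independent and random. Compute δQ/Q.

0.249

Let u = w + x = 43.95. δu = √(δw² + δx²) = √(0.187 + 3.13) = 1.82, so δu/u = 0.0415.
Q is then a monomial in u, a, s:
δQ/Q = √((δu/u)² + (2·δa/a)² + (-2·δs/s)²) = √(0.00172 + 0.0504 + 0.00993) = 0.249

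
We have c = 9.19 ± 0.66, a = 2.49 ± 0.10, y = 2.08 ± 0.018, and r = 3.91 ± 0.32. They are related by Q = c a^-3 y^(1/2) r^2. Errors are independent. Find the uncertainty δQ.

Each factor contributes (exponent × relative error)² to (δQ/Q)²:
  (1·δc/c)² = (1×0.0718)² = 0.00516;  (-3·δa/a)² = (-3×0.0402)² = 0.0145;  (½·δy/y)² = (0.5×0.00865)² = 1.87e-05;  (2·δr/r)² = (2×0.0818)² = 0.0268
δQ/Q = √(0.0465) = 0.216
Q = 13.1, so δQ = 0.216 × 13.1 = 2.83.

2.83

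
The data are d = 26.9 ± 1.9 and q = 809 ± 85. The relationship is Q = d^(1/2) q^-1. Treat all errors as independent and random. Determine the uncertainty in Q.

Relative error in a monomial: (δQ/Q)² = Σ (nᵢ · δxᵢ/xᵢ)².
  (½·δd/d)² = (0.5×0.0706)² = 0.00125;  (-1·δq/q)² = (-1×0.105)² = 0.0110
δQ/Q = √(0.0123) = 0.111
Q = 0.00641, so δQ = 0.111 × 0.00641 = 0.000711.

0.000711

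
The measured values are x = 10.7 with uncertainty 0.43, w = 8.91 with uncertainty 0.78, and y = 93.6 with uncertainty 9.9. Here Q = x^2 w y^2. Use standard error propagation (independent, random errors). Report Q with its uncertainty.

(8.94 ± 2.17) × 10^6

Relative error in a monomial: (δQ/Q)² = Σ (nᵢ · δxᵢ/xᵢ)².
  (2·δx/x)² = (2×0.0402)² = 0.00646;  (1·δw/w)² = (1×0.0875)² = 0.00766;  (2·δy/y)² = (2×0.106)² = 0.0447
δQ/Q = √(0.0589) = 0.243
Q = 8.94e+06, so δQ = 0.243 × 8.94e+06 = 2.17e+06.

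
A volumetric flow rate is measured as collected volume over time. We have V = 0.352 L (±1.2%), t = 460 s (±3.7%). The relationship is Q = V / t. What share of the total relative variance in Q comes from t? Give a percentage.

(δQ/Q)² = (1·δV/V)² + (-1·δt/t)²
  V term: (1×0.0120)² = 0.000144
  t term: (-1×0.0370)² = 0.00137
Total = 0.00151. Share from t = 0.00137/0.00151 = 0.905.

90.5%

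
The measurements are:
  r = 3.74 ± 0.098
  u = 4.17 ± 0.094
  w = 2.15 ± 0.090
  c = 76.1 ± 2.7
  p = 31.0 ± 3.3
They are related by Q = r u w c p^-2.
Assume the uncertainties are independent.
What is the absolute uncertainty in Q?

0.591

Since Q is a product/quotient, work with relative uncertainties:
  (1·δr/r)² = (1×0.0262)² = 0.000687;  (1·δu/u)² = (1×0.0225)² = 0.000508;  (1·δw/w)² = (1×0.0419)² = 0.00175;  (1·δc/c)² = (1×0.0355)² = 0.00126;  (-2·δp/p)² = (-2×0.106)² = 0.0453
δQ/Q = √(0.0495) = 0.223
Q = 2.66, so δQ = 0.223 × 2.66 = 0.591.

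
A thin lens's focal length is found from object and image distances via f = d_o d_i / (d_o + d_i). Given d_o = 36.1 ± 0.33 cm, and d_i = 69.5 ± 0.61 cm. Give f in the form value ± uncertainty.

∂f/∂d_o = (d_i/(d_o+d_i))² = 0.433;  ∂f/∂d_i = (d_o/(d_o+d_i))² = 0.117
δf = √((∂f/∂d_o · δd_o)² + (∂f/∂d_i · δd_i)²) = √(0.0204 + 0.00508) = 0.160 cm
f = 23.8 cm.

23.8 ± 0.160 cm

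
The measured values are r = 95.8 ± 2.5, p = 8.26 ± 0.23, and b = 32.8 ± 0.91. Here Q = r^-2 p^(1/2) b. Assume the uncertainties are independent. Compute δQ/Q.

Q is a product of powers, so relative uncertainties combine in quadrature:
  (-2·δr/r)² = (-2×0.0261)² = 0.00272;  (½·δp/p)² = (0.5×0.0278)² = 0.000194;  (1·δb/b)² = (1×0.0277)² = 0.000770
δQ/Q = √(0.00369) = 0.0607

0.0607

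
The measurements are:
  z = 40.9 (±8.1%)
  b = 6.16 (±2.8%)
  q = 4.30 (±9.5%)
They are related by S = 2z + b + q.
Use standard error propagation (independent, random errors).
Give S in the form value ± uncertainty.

Sums and differences: (δS)² = Σ (cᵢ δxᵢ)².
  (2·δz)² = 43.9;  (δb)² = 0.0297;  (δq)² = 0.167
δS = √(44.1) = 6.64
S = 92.3.

92.3 ± 6.64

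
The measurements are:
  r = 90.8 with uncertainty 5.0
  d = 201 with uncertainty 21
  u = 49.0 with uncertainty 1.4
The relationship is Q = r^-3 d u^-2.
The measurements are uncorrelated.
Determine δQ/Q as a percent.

20.4%

Relative error in a monomial: (δQ/Q)² = Σ (nᵢ · δxᵢ/xᵢ)².
  (-3·δr/r)² = (-3×0.0551)² = 0.0273;  (1·δd/d)² = (1×0.104)² = 0.0109;  (-2·δu/u)² = (-2×0.0286)² = 0.00327
δQ/Q = √(0.0415) = 0.204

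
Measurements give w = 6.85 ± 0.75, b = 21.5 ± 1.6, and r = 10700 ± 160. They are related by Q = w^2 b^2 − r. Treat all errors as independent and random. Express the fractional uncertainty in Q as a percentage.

Let p = w^2·b^2 = 21700. δp/p = √((2·δw/w)² + (2·δb/b)²) = √(0.0480 + 0.0222) = 0.265, so δp = 5740.
Q = p − r: δQ = √(δp² + δr²) = √(3.3e+07 + 25600) = 5750
Q = 11000, so δQ/Q = 5750/11000 = 0.523.

52.3%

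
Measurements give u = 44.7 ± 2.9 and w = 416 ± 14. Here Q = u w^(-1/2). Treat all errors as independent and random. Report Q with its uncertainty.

Each factor contributes (exponent × relative error)² to (δQ/Q)²:
  (1·δu/u)² = (1×0.0649)² = 0.00421;  (−½·δw/w)² = (-0.5×0.0337)² = 0.000283
δQ/Q = √(0.00449) = 0.0670
Q = 2.19, so δQ = 0.0670 × 2.19 = 0.147.

2.19 ± 0.147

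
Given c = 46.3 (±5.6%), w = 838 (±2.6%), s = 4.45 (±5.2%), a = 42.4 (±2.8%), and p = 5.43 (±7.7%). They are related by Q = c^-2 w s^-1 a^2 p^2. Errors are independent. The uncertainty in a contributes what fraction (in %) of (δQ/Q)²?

(δQ/Q)² = (-2·δc/c)² + (1·δw/w)² + (-1·δs/s)² + (2·δa/a)² + (2·δp/p)²
  c term: (-2×0.0560)² = 0.0125
  w term: (1×0.0260)² = 0.000676
  s term: (-1×0.0520)² = 0.00270
  a term: (2×0.0280)² = 0.00314
  p term: (2×0.0770)² = 0.0237
Total = 0.0428. Share from a = 0.00314/0.0428 = 0.0733.

7.33%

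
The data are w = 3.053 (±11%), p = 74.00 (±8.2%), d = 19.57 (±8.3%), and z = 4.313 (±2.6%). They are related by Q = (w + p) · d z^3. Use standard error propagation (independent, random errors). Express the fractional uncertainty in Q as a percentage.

Let u = w + p = 77.05. δu = √(δw² + δp²) = √(0.113 + 36.8) = 6.08, so δu/u = 0.0789.
Q is then a monomial in u, d, z:
δQ/Q = √((δu/u)² + (1·δd/d)² + (3·δz/z)²) = √(0.00622 + 0.00689 + 0.00608) = 0.139

13.9%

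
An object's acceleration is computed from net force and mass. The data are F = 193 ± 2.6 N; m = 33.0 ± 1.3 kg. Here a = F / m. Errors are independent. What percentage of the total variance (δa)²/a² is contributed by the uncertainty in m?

(δa/a)² = (1·δF/F)² + (-1·δm/m)²
  F term: (1×0.0135)² = 0.000181
  m term: (-1×0.0394)² = 0.00155
Total = 0.00173. Share from m = 0.00155/0.00173 = 0.895.

89.5%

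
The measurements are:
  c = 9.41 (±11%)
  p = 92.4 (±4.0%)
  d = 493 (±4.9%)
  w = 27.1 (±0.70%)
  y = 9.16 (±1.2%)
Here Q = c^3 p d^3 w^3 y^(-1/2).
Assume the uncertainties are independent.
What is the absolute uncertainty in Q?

2.21e+16

Q is a product of powers, so relative uncertainties combine in quadrature:
  (3·δc/c)² = (3×0.110)² = 0.109;  (1·δp/p)² = (1×0.0400)² = 0.00160;  (3·δd/d)² = (3×0.0490)² = 0.0216;  (3·δw/w)² = (3×0.00700)² = 0.000441;  (−½·δy/y)² = (-0.5×0.0120)² = 3.6e-05
δQ/Q = √(0.133) = 0.364
Q = 6.07e+16, so δQ = 0.364 × 6.07e+16 = 2.21e+16.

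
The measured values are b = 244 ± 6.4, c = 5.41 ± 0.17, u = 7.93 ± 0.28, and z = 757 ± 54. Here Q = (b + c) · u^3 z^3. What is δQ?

Let w = b + c = 249. δw = √(δb² + δc²) = √(41.0 + 0.0289) = 6.40, so δw/w = 0.0257.
Q is then a monomial in w, u, z:
δQ/Q = √((δw/w)² + (3·δu/u)² + (3·δz/z)²) = √(0.000659 + 0.0112 + 0.0458) = 0.240
Q = 5.4e+13, so δQ = 0.240 × 5.4e+13 = 1.3e+13.

1.3e+13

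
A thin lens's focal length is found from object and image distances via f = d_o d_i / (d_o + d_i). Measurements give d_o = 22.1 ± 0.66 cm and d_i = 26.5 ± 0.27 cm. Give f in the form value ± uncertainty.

12.1 ± 0.204 cm

∂f/∂d_o = (d_i/(d_o+d_i))² = 0.297;  ∂f/∂d_i = (d_o/(d_o+d_i))² = 0.207
δf = √((∂f/∂d_o · δd_o)² + (∂f/∂d_i · δd_i)²) = √(0.0385 + 0.00312) = 0.204 cm
f = 12.1 cm.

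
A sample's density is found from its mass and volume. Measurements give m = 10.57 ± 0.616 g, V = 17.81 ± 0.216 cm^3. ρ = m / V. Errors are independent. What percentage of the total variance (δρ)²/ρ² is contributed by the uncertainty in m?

(δρ/ρ)² = (1·δm/m)² + (-1·δV/V)²
  m term: (1×0.0583)² = 0.00340
  V term: (-1×0.0121)² = 0.000147
Total = 0.00354. Share from m = 0.00340/0.00354 = 0.958.

95.8%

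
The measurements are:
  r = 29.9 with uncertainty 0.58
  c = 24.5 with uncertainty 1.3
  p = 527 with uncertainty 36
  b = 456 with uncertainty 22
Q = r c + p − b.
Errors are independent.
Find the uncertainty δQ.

59.1

Let w = r·c = 733. δw/w = √((1·δr/r)² + (1·δc/c)²) = √(0.000376 + 0.00282) = 0.0565, so δw = 41.4.
Q = w + p − b: δQ = √(δw² + δp² + δb²) = √(1710 + 1300 + 484) = 59.1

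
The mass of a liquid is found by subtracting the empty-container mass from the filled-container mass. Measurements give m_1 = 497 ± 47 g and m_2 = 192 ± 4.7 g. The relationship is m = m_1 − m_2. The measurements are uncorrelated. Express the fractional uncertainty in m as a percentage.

15.5%

Each term contributes (cᵢ δxᵢ)² to (δm)²:
  (δm_1)² = 2210;  (δm_2)² = 22.1
δm = √(2230) = 47.2 g
m = 305 g, so δm/m = 47.2/305 = 0.155.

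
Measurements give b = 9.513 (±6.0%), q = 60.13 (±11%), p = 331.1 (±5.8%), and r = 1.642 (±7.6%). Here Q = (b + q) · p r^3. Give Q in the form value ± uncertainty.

Let u = b + q = 69.64. δu = √(δb² + δq²) = √(0.326 + 43.7) = 6.64, so δu/u = 0.0953.
Q is then a monomial in u, p, r:
δQ/Q = √((δu/u)² + (1·δp/p)² + (3·δr/r)²) = √(0.00909 + 0.00336 + 0.0520) = 0.254
Q = 102100, so δQ = 0.254 × 102100 = 25900.

102100 ± 25900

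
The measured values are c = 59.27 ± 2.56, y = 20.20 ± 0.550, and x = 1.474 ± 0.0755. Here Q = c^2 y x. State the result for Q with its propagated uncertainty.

Relative error in a monomial: (δQ/Q)² = Σ (nᵢ · δxᵢ/xᵢ)².
  (2·δc/c)² = (2×0.0432)² = 0.00746;  (1·δy/y)² = (1×0.0272)² = 0.000741;  (1·δx/x)² = (1×0.0512)² = 0.00262
δQ/Q = √(0.0108) = 0.104
Q = 104600, so δQ = 0.104 × 104600 = 10900.

104600 ± 10900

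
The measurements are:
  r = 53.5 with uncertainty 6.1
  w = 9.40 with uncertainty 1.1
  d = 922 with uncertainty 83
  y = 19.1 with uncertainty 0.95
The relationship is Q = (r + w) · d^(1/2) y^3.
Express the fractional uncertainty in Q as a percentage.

18.4%

Let u = r + w = 62.9. δu = √(δr² + δw²) = √(37.2 + 1.21) = 6.20, so δu/u = 0.0985.
Q is then a monomial in u, d, y:
δQ/Q = √((δu/u)² + (½·δd/d)² + (3·δy/y)²) = √(0.00971 + 0.00203 + 0.0223) = 0.184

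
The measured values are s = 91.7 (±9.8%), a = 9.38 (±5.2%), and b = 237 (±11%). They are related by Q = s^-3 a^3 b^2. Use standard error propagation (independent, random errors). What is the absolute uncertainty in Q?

24.0

Relative error in a monomial: (δQ/Q)² = Σ (nᵢ · δxᵢ/xᵢ)².
  (-3·δs/s)² = (-3×0.0980)² = 0.0864;  (3·δa/a)² = (3×0.0520)² = 0.0243;  (2·δb/b)² = (2×0.110)² = 0.0484
δQ/Q = √(0.159) = 0.399
Q = 60.1, so δQ = 0.399 × 60.1 = 24.0.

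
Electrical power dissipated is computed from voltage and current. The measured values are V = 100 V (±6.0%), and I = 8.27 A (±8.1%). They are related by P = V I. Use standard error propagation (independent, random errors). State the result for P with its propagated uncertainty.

For a monomial P ∝ V, I, fractional errors add in quadrature:
  (1·δV/V)² = (1×0.0600)² = 0.00360;  (1·δI/I)² = (1×0.0810)² = 0.00656
δP/P = √(0.0102) = 0.101
P = 827 W, so δP = 0.101 × 827 = 83.4 W.

827 ± 83.4 W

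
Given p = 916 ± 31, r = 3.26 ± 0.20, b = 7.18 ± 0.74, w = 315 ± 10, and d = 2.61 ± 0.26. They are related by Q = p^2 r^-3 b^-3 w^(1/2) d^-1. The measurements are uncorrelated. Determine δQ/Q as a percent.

Q is a product of powers, so relative uncertainties combine in quadrature:
  (2·δp/p)² = (2×0.0338)² = 0.00458;  (-3·δr/r)² = (-3×0.0613)² = 0.0339;  (-3·δb/b)² = (-3×0.103)² = 0.0956;  (½·δw/w)² = (0.5×0.0317)² = 0.000252;  (-1·δd/d)² = (-1×0.0996)² = 0.00992
δQ/Q = √(0.144) = 0.380

38.0%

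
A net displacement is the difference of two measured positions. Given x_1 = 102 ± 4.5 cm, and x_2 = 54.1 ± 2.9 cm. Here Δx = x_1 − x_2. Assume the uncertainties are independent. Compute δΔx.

5.35 cm

Each term contributes (cᵢ δxᵢ)² to (δΔx)²:
  (δx_1)² = 20.2;  (δx_2)² = 8.41
δΔx = √(28.7) = 5.35 cm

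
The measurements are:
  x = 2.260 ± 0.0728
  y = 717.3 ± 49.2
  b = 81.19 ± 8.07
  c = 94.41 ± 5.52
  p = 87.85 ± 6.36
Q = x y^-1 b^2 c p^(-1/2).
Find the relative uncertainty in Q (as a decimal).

0.224

Products/powers → add relative errors in quadrature, weighted by exponent:
  (1·δx/x)² = (1×0.0322)² = 0.00104;  (-1·δy/y)² = (-1×0.0686)² = 0.00470;  (2·δb/b)² = (2×0.0994)² = 0.0395;  (1·δc/c)² = (1×0.0585)² = 0.00342;  (−½·δp/p)² = (-0.5×0.0724)² = 0.00131
δQ/Q = √(0.0500) = 0.224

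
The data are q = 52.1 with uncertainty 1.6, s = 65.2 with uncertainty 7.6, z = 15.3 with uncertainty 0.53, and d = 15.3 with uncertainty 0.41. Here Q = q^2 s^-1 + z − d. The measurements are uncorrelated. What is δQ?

Let p = q^2·s^-1 = 41.6. δp/p = √((2·δq/q)² + (-1·δs/s)²) = √(0.00377 + 0.0136) = 0.132, so δp = 5.49.
Q = p + z − d: δQ = √(δp² + δz² + δd²) = √(30.1 + 0.281 + 0.168) = 5.53

5.53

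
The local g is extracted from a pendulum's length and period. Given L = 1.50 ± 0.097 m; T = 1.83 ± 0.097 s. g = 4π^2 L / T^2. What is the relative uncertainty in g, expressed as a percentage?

12.4%

Each factor contributes (exponent × relative error)² to (δg/g)²:
  (1·δL/L)² = (1×0.0647)² = 0.00418;  (-2·δT/T)² = (-2×0.0530)² = 0.0112
δg/g = √(0.0154) = 0.124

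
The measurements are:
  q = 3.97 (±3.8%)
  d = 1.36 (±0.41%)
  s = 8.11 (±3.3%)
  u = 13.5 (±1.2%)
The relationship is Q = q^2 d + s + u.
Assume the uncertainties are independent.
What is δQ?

1.66

Let p = q^2·d = 21.4. δp/p = √((2·δq/q)² + (1·δd/d)²) = √(0.00578 + 1.68e-05) = 0.0761, so δp = 1.63.
Q = p + s + u: δQ = √(δp² + δs² + δu²) = √(2.66 + 0.0716 + 0.0262) = 1.66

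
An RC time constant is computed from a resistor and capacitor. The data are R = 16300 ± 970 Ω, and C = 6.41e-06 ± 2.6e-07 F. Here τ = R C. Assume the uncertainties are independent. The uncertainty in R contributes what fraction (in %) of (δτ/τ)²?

68.3%

(δτ/τ)² = (1·δR/R)² + (1·δC/C)²
  R term: (1×0.0595)² = 0.00354
  C term: (1×0.0406)² = 0.00165
Total = 0.00519. Share from R = 0.00354/0.00519 = 0.683.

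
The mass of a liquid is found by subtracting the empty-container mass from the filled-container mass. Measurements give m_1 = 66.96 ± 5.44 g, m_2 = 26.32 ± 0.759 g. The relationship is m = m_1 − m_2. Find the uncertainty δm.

Each term contributes (cᵢ δxᵢ)² to (δm)²:
  (δm_1)² = 29.6;  (δm_2)² = 0.576
δm = √(30.2) = 5.49 g

5.49 g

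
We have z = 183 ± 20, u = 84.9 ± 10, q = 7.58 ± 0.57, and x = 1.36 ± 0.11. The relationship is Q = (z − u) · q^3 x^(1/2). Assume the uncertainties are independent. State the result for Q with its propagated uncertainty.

49800 ± 16100

Let w = z − u = 98.1. δw = √(δz² + δu²) = √(400 + 100) = 22.4, so δw/w = 0.228.
Q is then a monomial in w, q, x:
δQ/Q = √((δw/w)² + (3·δq/q)² + (½·δx/x)²) = √(0.0520 + 0.0509 + 0.00164) = 0.323
Q = 49800, so δQ = 0.323 × 49800 = 16100.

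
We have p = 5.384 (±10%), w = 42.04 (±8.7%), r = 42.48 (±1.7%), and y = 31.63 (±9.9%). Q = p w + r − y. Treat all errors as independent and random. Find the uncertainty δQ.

Let h = p·w = 226.3. δh/h = √((1·δp/p)² + (1·δw/w)²) = √(0.0100 + 0.00757) = 0.133, so δh = 30.0.
Q = h + r − y: δQ = √(δh² + δr² + δy²) = √(900 + 0.522 + 9.81) = 30.2

30.2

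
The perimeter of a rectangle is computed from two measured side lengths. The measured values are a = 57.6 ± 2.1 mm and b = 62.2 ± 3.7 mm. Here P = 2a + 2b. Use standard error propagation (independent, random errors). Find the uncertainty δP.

Each term contributes (cᵢ δxᵢ)² to (δP)²:
  (2·δa)² = 17.6;  (2·δb)² = 54.8
δP = √(72.4) = 8.51 mm

8.51 mm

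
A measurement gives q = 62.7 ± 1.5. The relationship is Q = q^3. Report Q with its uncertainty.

(2.46 ± 0.177) × 10^5

Q ∝ q^3, so δQ/Q = |3| · δq/q = 3 × 0.0239 = 0.0718.
Q = 2.46e+05, so δQ = 0.0718 × 2.46e+05 = 17700.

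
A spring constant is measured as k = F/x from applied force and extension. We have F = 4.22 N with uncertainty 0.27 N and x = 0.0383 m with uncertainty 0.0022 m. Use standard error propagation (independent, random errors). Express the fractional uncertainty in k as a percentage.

8.60%

Since k is a product/quotient, work with relative uncertainties:
  (1·δF/F)² = (1×0.0640)² = 0.00409;  (-1·δx/x)² = (-1×0.0574)² = 0.00330
δk/k = √(0.00739) = 0.0860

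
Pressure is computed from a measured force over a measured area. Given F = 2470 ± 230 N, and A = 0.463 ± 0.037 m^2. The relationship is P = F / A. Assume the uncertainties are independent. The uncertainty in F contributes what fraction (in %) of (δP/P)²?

57.6%

(δP/P)² = (1·δF/F)² + (-1·δA/A)²
  F term: (1×0.0931)² = 0.00867
  A term: (-1×0.0799)² = 0.00639
Total = 0.0151. Share from F = 0.00867/0.0151 = 0.576.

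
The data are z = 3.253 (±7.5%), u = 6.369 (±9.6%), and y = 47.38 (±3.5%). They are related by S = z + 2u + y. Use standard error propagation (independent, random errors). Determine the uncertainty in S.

Absolute uncertainties add in quadrature for a linear combination:
  (δz)² = 0.0595;  (2·δu)² = 1.50;  (δy)² = 2.75
δS = √(4.30) = 2.07

2.07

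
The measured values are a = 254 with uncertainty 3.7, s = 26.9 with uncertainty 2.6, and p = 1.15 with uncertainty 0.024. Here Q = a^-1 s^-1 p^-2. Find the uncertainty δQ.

1.18e-05

Q is a product of powers, so relative uncertainties combine in quadrature:
  (-1·δa/a)² = (-1×0.0146)² = 0.000212;  (-1·δs/s)² = (-1×0.0967)² = 0.00934;  (-2·δp/p)² = (-2×0.0209)² = 0.00174
δQ/Q = √(0.0113) = 0.106
Q = 0.000111, so δQ = 0.106 × 0.000111 = 1.18e-05.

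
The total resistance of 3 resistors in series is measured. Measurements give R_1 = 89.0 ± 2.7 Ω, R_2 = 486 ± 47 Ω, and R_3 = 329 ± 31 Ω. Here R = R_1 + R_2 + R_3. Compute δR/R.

0.0624

For a sum/difference, combine absolute errors in quadrature:
  (δR_1)² = 7.29;  (δR_2)² = 2210;  (δR_3)² = 961
δR = √(3180) = 56.4 Ω
R = 904 Ω, so δR/R = 56.4/904 = 0.0624.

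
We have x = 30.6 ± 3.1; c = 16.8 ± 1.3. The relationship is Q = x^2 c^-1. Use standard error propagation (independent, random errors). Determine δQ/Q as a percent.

Q is a product of powers, so relative uncertainties combine in quadrature:
  (2·δx/x)² = (2×0.101)² = 0.0411;  (-1·δc/c)² = (-1×0.0774)² = 0.00599
δQ/Q = √(0.0470) = 0.217

21.7%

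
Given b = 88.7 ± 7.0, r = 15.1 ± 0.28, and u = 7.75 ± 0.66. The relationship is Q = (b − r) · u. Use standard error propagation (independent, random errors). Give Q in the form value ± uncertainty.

Let w = b − r = 73.6. δw = √(δb² + δr²) = √(49.0 + 0.0784) = 7.01, so δw/w = 0.0952.
Q is then a monomial in w, u:
δQ/Q = √((δw/w)² + (1·δu/u)²) = √(0.00906 + 0.00725) = 0.128
Q = 570, so δQ = 0.128 × 570 = 72.9.

570 ± 72.9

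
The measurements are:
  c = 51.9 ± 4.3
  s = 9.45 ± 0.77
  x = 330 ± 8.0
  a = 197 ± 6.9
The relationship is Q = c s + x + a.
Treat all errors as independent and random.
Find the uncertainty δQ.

58.0

Let p = c·s = 490. δp/p = √((1·δc/c)² + (1·δs/s)²) = √(0.00686 + 0.00664) = 0.116, so δp = 57.0.
Q = p + x + a: δQ = √(δp² + δx² + δa²) = √(3250 + 64.0 + 47.6) = 58.0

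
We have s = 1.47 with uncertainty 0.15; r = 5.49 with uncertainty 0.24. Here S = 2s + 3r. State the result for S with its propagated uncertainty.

19.4 ± 0.780

S is a linear combination, so absolute uncertainties add in quadrature:
  (2·δs)² = 0.0900;  (3·δr)² = 0.518
δS = √(0.608) = 0.780
S = 19.4.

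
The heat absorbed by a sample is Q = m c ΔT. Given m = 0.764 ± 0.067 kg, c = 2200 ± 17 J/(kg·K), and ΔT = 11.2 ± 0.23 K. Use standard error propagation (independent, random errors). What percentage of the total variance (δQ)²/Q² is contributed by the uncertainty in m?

(δQ/Q)² = (1·δm/m)² + (1·δc/c)² + (1·δΔT/ΔT)²
  m term: (1×0.0877)² = 0.00769
  c term: (1×0.00773)² = 5.97e-05
  ΔT term: (1×0.0205)² = 0.000422
Total = 0.00817. Share from m = 0.00769/0.00817 = 0.941.

94.1%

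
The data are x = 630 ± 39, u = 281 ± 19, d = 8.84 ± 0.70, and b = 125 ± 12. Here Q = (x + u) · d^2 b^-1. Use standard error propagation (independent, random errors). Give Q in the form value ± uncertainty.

Let w = x + u = 911. δw = √(δx² + δu²) = √(1520 + 361) = 43.4, so δw/w = 0.0476.
Q is then a monomial in w, d, b:
δQ/Q = √((δw/w)² + (2·δd/d)² + (-1·δb/b)²) = √(0.00227 + 0.0251 + 0.00922) = 0.191
Q = 570, so δQ = 0.191 × 570 = 109.

570 ± 109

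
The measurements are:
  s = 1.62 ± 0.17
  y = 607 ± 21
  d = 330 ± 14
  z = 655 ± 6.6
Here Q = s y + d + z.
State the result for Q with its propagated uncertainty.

Let p = s·y = 983. δp/p = √((1·δs/s)² + (1·δy/y)²) = √(0.0110 + 0.00120) = 0.110, so δp = 109.
Q = p + d + z: δQ = √(δp² + δd² + δz²) = √(11800 + 196 + 43.6) = 110
Q = 1970.

1970 ± 110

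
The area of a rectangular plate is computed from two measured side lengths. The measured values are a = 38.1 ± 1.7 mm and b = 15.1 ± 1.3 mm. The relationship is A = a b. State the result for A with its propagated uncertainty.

A is a product of powers, so relative uncertainties combine in quadrature:
  (1·δa/a)² = (1×0.0446)² = 0.00199;  (1·δb/b)² = (1×0.0861)² = 0.00741
δA/A = √(0.00940) = 0.0970
A = 575 mm^2, so δA = 0.0970 × 575 = 55.8 mm^2.

575 ± 55.8 mm^2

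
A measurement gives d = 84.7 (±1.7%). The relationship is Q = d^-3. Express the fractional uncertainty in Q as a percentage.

5.10%

Each factor contributes (exponent × relative error)² to (δQ/Q)²:
  (-3·δd/d)² = (-3×0.0170)² = 0.00260
δQ/Q = √(0.00260) = 0.0510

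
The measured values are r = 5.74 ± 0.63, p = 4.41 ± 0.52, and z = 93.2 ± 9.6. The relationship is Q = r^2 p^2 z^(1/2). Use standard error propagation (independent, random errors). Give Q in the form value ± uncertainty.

Q is a product of powers, so relative uncertainties combine in quadrature:
  (2·δr/r)² = (2×0.110)² = 0.0482;  (2·δp/p)² = (2×0.118)² = 0.0556;  (½·δz/z)² = (0.5×0.103)² = 0.00265
δQ/Q = √(0.106) = 0.326
Q = 6190, so δQ = 0.326 × 6190 = 2020.

6190 ± 2020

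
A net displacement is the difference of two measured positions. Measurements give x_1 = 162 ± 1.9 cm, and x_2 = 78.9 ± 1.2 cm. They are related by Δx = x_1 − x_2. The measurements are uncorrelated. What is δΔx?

2.25 cm

Each term contributes (cᵢ δxᵢ)² to (δΔx)²:
  (δx_1)² = 3.61;  (δx_2)² = 1.44
δΔx = √(5.05) = 2.25 cm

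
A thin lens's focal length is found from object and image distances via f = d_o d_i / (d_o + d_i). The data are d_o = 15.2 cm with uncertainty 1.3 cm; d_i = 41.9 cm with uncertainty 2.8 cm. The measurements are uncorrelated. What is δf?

0.728 cm

∂f/∂d_o = (d_i/(d_o+d_i))² = 0.538;  ∂f/∂d_i = (d_o/(d_o+d_i))² = 0.0709
δf = √((∂f/∂d_o · δd_o)² + (∂f/∂d_i · δd_i)²) = √(0.490 + 0.0394) = 0.728 cm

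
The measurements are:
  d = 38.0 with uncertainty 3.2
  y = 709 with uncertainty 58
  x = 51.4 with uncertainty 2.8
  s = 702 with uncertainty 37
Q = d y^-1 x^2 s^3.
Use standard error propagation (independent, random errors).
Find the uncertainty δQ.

Each factor contributes (exponent × relative error)² to (δQ/Q)²:
  (1·δd/d)² = (1×0.0842)² = 0.00709;  (-1·δy/y)² = (-1×0.0818)² = 0.00669;  (2·δx/x)² = (2×0.0545)² = 0.0119;  (3·δs/s)² = (3×0.0527)² = 0.0250
δQ/Q = √(0.0507) = 0.225
Q = 4.9e+10, so δQ = 0.225 × 4.9e+10 = 1.1e+10.

1.1e+10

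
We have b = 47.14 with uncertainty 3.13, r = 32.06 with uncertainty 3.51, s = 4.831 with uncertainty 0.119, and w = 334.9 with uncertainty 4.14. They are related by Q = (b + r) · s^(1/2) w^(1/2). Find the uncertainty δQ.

Let u = b + r = 79.20. δu = √(δb² + δr²) = √(9.80 + 12.3) = 4.70, so δu/u = 0.0594.
Q is then a monomial in u, s, w:
δQ/Q = √((δu/u)² + (½·δs/s)² + (½·δw/w)²) = √(0.00353 + 0.000152 + 3.82e-05) = 0.0610
Q = 3186, so δQ = 0.0610 × 3186 = 194.

194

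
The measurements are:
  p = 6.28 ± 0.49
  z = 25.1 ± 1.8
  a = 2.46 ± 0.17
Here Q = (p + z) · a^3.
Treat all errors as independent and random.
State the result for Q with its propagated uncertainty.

467 ± 101

Let u = p + z = 31.4. δu = √(δp² + δz²) = √(0.240 + 3.24) = 1.87, so δu/u = 0.0594.
Q is then a monomial in u, a:
δQ/Q = √((δu/u)² + (3·δa/a)²) = √(0.00353 + 0.0430) = 0.216
Q = 467, so δQ = 0.216 × 467 = 101.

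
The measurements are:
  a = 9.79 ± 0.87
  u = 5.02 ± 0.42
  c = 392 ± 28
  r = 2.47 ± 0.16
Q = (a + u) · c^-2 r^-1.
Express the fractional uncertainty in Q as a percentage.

17.0%

Let w = a + u = 14.8. δw = √(δa² + δu²) = √(0.757 + 0.176) = 0.966, so δw/w = 0.0652.
Q is then a monomial in w, c, r:
δQ/Q = √((δw/w)² + (-2·δc/c)² + (-1·δr/r)²) = √(0.00426 + 0.0204 + 0.00420) = 0.170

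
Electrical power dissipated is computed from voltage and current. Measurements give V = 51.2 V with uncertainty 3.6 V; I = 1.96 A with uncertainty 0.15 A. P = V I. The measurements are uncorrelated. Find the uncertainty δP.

10.4 W

Relative error in a monomial: (δP/P)² = Σ (nᵢ · δxᵢ/xᵢ)².
  (1·δV/V)² = (1×0.0703)² = 0.00494;  (1·δI/I)² = (1×0.0765)² = 0.00586
δP/P = √(0.0108) = 0.104
P = 100 W, so δP = 0.104 × 100 = 10.4 W.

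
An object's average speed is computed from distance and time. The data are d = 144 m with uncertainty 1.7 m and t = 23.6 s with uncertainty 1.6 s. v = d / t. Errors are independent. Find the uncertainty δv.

0.420 m/s

Products/powers → add relative errors in quadrature, weighted by exponent:
  (1·δd/d)² = (1×0.0118)² = 0.000139;  (-1·δt/t)² = (-1×0.0678)² = 0.00460
δv/v = √(0.00474) = 0.0688
v = 6.10 m/s, so δv = 0.0688 × 6.10 = 0.420 m/s.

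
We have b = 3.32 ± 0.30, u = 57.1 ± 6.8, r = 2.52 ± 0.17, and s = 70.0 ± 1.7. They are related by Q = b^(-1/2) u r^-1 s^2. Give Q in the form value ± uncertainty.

For a monomial Q ∝ b^(-1/2), u, r^-1, s^2, fractional errors add in quadrature:
  (−½·δb/b)² = (-0.5×0.0904)² = 0.00204;  (1·δu/u)² = (1×0.119)² = 0.0142;  (-1·δr/r)² = (-1×0.0675)² = 0.00455;  (2·δs/s)² = (2×0.0243)² = 0.00236
δQ/Q = √(0.0231) = 0.152
Q = 60900, so δQ = 0.152 × 60900 = 9270.

60900 ± 9270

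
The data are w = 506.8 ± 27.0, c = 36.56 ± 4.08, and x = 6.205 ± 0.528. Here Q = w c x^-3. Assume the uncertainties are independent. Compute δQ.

Since Q is a product/quotient, work with relative uncertainties:
  (1·δw/w)² = (1×0.0533)² = 0.00284;  (1·δc/c)² = (1×0.112)² = 0.0125;  (-3·δx/x)² = (-3×0.0851)² = 0.0652
δQ/Q = √(0.0805) = 0.284
Q = 77.56, so δQ = 0.284 × 77.56 = 22.0.

22.0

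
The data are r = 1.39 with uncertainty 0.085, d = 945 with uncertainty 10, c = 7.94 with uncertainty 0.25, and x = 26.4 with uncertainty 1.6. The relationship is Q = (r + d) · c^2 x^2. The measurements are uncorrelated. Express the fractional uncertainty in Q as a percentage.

Let u = r + d = 946. δu = √(δr² + δd²) = √(0.00723 + 100) = 10.0, so δu/u = 0.0106.
Q is then a monomial in u, c, x:
δQ/Q = √((δu/u)² + (2·δc/c)² + (2·δx/x)²) = √(0.000112 + 0.00397 + 0.0147) = 0.137

13.7%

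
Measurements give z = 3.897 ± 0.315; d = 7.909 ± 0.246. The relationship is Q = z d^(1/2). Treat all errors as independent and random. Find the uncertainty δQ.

For a monomial Q ∝ z, d^(1/2), fractional errors add in quadrature:
  (1·δz/z)² = (1×0.0808)² = 0.00653;  (½·δd/d)² = (0.5×0.0311)² = 0.000242
δQ/Q = √(0.00678) = 0.0823
Q = 10.96, so δQ = 0.0823 × 10.96 = 0.902.

0.902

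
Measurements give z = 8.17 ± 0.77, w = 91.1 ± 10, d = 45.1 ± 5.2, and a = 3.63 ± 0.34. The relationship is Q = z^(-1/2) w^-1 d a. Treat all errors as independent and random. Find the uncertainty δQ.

0.120

Relative error in a monomial: (δQ/Q)² = Σ (nᵢ · δxᵢ/xᵢ)².
  (−½·δz/z)² = (-0.5×0.0942)² = 0.00222;  (-1·δw/w)² = (-1×0.110)² = 0.0120;  (1·δd/d)² = (1×0.115)² = 0.0133;  (1·δa/a)² = (1×0.0937)² = 0.00877
δQ/Q = √(0.0363) = 0.191
Q = 0.629, so δQ = 0.191 × 0.629 = 0.120.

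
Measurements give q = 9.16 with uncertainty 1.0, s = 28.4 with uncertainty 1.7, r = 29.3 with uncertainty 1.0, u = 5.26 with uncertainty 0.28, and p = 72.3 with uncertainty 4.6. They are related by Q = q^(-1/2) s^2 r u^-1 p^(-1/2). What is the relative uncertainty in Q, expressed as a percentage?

Since Q is a product/quotient, work with relative uncertainties:
  (−½·δq/q)² = (-0.5×0.109)² = 0.00298;  (2·δs/s)² = (2×0.0599)² = 0.0143;  (1·δr/r)² = (1×0.0341)² = 0.00116;  (-1·δu/u)² = (-1×0.0532)² = 0.00283;  (−½·δp/p)² = (-0.5×0.0636)² = 0.00101
δQ/Q = √(0.0223) = 0.149

14.9%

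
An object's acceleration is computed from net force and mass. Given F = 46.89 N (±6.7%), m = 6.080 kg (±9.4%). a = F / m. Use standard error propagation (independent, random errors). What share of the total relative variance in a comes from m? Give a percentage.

66.3%

(δa/a)² = (1·δF/F)² + (-1·δm/m)²
  F term: (1×0.0670)² = 0.00449
  m term: (-1×0.0940)² = 0.00884
Total = 0.0133. Share from m = 0.00884/0.0133 = 0.663.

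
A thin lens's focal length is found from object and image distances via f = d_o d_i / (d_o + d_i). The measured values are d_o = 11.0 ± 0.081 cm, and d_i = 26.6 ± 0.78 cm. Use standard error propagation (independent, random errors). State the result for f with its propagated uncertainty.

7.78 ± 0.0781 cm

∂f/∂d_o = (d_i/(d_o+d_i))² = 0.500;  ∂f/∂d_i = (d_o/(d_o+d_i))² = 0.0856
δf = √((∂f/∂d_o · δd_o)² + (∂f/∂d_i · δd_i)²) = √(0.00164 + 0.00446) = 0.0781 cm
f = 7.78 cm.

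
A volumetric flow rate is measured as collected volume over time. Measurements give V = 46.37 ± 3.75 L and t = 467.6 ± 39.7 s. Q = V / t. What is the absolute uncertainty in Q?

Q is a product of powers, so relative uncertainties combine in quadrature:
  (1·δV/V)² = (1×0.0809)² = 0.00654;  (-1·δt/t)² = (-1×0.0849)² = 0.00721
δQ/Q = √(0.0137) = 0.117
Q = 0.09917 L/s, so δQ = 0.117 × 0.09917 = 0.0116 L/s.

0.0116 L/s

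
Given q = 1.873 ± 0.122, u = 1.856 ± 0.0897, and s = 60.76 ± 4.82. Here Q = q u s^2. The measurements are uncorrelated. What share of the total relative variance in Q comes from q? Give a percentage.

13.4%

(δQ/Q)² = (1·δq/q)² + (1·δu/u)² + (2·δs/s)²
  q term: (1×0.0651)² = 0.00424
  u term: (1×0.0483)² = 0.00234
  s term: (2×0.0793)² = 0.0252
Total = 0.0318. Share from q = 0.00424/0.0318 = 0.134.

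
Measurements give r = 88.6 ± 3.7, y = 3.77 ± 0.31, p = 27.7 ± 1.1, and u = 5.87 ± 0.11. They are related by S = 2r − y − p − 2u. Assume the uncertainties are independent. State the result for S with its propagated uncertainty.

134 ± 7.49

Absolute uncertainties add in quadrature for a linear combination:
  (2·δr)² = 54.8;  (δy)² = 0.0961;  (δp)² = 1.21;  (2·δu)² = 0.0484
δS = √(56.1) = 7.49
S = 134.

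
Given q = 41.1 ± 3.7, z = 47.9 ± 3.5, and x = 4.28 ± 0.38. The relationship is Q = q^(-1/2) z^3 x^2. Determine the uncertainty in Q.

89700

Relative error in a monomial: (δQ/Q)² = Σ (nᵢ · δxᵢ/xᵢ)².
  (−½·δq/q)² = (-0.5×0.0900)² = 0.00203;  (3·δz/z)² = (3×0.0731)² = 0.0481;  (2·δx/x)² = (2×0.0888)² = 0.0315
δQ/Q = √(0.0816) = 0.286
Q = 3.14e+05, so δQ = 0.286 × 3.14e+05 = 89700.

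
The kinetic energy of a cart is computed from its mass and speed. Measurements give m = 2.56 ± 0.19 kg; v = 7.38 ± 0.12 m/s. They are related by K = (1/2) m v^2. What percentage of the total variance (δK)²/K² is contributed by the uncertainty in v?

16.1%

(δK/K)² = (1·δm/m)² + (2·δv/v)²
  m term: (1×0.0742)² = 0.00551
  v term: (2×0.0163)² = 0.00106
Total = 0.00657. Share from v = 0.00106/0.00657 = 0.161.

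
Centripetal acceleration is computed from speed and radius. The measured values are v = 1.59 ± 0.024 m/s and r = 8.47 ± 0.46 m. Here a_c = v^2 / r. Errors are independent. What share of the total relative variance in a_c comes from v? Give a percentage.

23.6%

(δa_c/a_c)² = (2·δv/v)² + (-1·δr/r)²
  v term: (2×0.0151)² = 0.000911
  r term: (-1×0.0543)² = 0.00295
Total = 0.00386. Share from v = 0.000911/0.00386 = 0.236.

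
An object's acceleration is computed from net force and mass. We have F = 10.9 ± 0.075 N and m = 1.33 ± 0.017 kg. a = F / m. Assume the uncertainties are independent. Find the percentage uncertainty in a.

Products/powers → add relative errors in quadrature, weighted by exponent:
  (1·δF/F)² = (1×0.00688)² = 4.73e-05;  (-1·δm/m)² = (-1×0.0128)² = 0.000163
δa/a = √(0.000211) = 0.0145

1.45%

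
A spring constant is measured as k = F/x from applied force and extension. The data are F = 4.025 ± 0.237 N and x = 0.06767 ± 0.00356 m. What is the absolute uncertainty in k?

4.70 N/m

Products/powers → add relative errors in quadrature, weighted by exponent:
  (1·δF/F)² = (1×0.0589)² = 0.00347;  (-1·δx/x)² = (-1×0.0526)² = 0.00277
δk/k = √(0.00623) = 0.0790
k = 59.48 N/m, so δk = 0.0790 × 59.48 = 4.70 N/m.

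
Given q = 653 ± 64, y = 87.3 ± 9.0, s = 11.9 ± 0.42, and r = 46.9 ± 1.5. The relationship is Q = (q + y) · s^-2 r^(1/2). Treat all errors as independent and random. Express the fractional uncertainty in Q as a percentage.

Let u = q + y = 740. δu = √(δq² + δy²) = √(4100 + 81.0) = 64.6, so δu/u = 0.0873.
Q is then a monomial in u, s, r:
δQ/Q = √((δu/u)² + (-2·δs/s)² + (½·δr/r)²) = √(0.00762 + 0.00498 + 0.000256) = 0.113

11.3%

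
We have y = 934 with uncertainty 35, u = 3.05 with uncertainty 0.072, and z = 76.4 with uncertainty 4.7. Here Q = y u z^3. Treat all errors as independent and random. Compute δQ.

2.41e+08

Products/powers → add relative errors in quadrature, weighted by exponent:
  (1·δy/y)² = (1×0.0375)² = 0.00140;  (1·δu/u)² = (1×0.0236)² = 0.000557;  (3·δz/z)² = (3×0.0615)² = 0.0341
δQ/Q = √(0.0360) = 0.190
Q = 1.27e+09, so δQ = 0.190 × 1.27e+09 = 2.41e+08.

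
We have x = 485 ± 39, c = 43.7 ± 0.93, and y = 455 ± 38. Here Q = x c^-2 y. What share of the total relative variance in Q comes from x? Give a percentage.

42.4%

(δQ/Q)² = (1·δx/x)² + (-2·δc/c)² + (1·δy/y)²
  x term: (1×0.0804)² = 0.00647
  c term: (-2×0.0213)² = 0.00181
  y term: (1×0.0835)² = 0.00698
Total = 0.0153. Share from x = 0.00647/0.0153 = 0.424.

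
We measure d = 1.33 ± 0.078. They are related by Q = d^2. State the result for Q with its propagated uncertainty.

Relative error in a monomial: (δQ/Q)² = Σ (nᵢ · δxᵢ/xᵢ)².
  (2·δd/d)² = (2×0.0586)² = 0.0138
δQ/Q = √(0.0138) = 0.117
Q = 1.77, so δQ = 0.117 × 1.77 = 0.207.

1.77 ± 0.207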